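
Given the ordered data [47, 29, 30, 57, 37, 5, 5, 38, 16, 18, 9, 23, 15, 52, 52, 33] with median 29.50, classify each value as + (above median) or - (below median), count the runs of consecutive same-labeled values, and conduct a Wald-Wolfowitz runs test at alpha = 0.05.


Step 1: Compute median = 29.50; label A = above, B = below.
Labels in order: ABAAABBABBBBBAAA  (n_A = 8, n_B = 8)
Step 2: Count runs R = 7.
Step 3: Under H0 (random ordering), E[R] = 2*n_A*n_B/(n_A+n_B) + 1 = 2*8*8/16 + 1 = 9.0000.
        Var[R] = 2*n_A*n_B*(2*n_A*n_B - n_A - n_B) / ((n_A+n_B)^2 * (n_A+n_B-1)) = 14336/3840 = 3.7333.
        SD[R] = 1.9322.
Step 4: Continuity-corrected z = (R + 0.5 - E[R]) / SD[R] = (7 + 0.5 - 9.0000) / 1.9322 = -0.7763.
Step 5: Two-sided p-value via normal approximation = 2*(1 - Phi(|z|)) = 0.437558.
Step 6: alpha = 0.05. fail to reject H0.

R = 7, z = -0.7763, p = 0.437558, fail to reject H0.


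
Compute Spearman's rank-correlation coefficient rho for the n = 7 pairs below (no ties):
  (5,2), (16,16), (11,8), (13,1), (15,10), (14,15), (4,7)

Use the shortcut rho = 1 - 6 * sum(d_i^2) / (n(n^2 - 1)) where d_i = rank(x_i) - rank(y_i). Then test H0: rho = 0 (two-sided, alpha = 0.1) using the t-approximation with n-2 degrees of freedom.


Step 1: Rank x and y separately (midranks; no ties here).
rank(x): 5->2, 16->7, 11->3, 13->4, 15->6, 14->5, 4->1
rank(y): 2->2, 16->7, 8->4, 1->1, 10->5, 15->6, 7->3
Step 2: d_i = R_x(i) - R_y(i); compute d_i^2.
  (2-2)^2=0, (7-7)^2=0, (3-4)^2=1, (4-1)^2=9, (6-5)^2=1, (5-6)^2=1, (1-3)^2=4
sum(d^2) = 16.
Step 3: rho = 1 - 6*16 / (7*(7^2 - 1)) = 1 - 96/336 = 0.714286.
Step 4: Under H0, t = rho * sqrt((n-2)/(1-rho^2)) = 2.2822 ~ t(5).
Step 5: Two-sided p-value from the t-distribution with 5 df = 0.071344.
Step 6: alpha = 0.1. reject H0.

rho = 0.7143, p = 0.071344, reject H0 at alpha = 0.1.


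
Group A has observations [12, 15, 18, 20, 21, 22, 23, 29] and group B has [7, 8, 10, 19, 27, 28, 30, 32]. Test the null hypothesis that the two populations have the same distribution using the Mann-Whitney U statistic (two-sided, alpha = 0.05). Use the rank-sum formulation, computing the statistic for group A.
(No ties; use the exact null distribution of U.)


Step 1: Combine and sort all 16 observations; assign midranks.
sorted (value, group): (7,Y), (8,Y), (10,Y), (12,X), (15,X), (18,X), (19,Y), (20,X), (21,X), (22,X), (23,X), (27,Y), (28,Y), (29,X), (30,Y), (32,Y)
ranks: 7->1, 8->2, 10->3, 12->4, 15->5, 18->6, 19->7, 20->8, 21->9, 22->10, 23->11, 27->12, 28->13, 29->14, 30->15, 32->16
Step 2: Rank sum for X: R1 = 4 + 5 + 6 + 8 + 9 + 10 + 11 + 14 = 67.
Step 3: U_X = R1 - n1(n1+1)/2 = 67 - 8*9/2 = 67 - 36 = 31.
       U_Y = n1*n2 - U_X = 64 - 31 = 33.
Step 4: No ties, so the exact null distribution of U (based on enumerating the C(16,8) = 12870 equally likely rank assignments) gives the two-sided p-value.
Step 5: p-value = 0.959130; compare to alpha = 0.05. fail to reject H0.

U_X = 31, p = 0.959130, fail to reject H0 at alpha = 0.05.


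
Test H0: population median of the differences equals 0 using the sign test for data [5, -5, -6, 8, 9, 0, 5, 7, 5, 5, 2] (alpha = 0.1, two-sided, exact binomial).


Step 1: Discard zero differences. Original n = 11; n_eff = number of nonzero differences = 10.
Nonzero differences (with sign): +5, -5, -6, +8, +9, +5, +7, +5, +5, +2
Step 2: Count signs: positive = 8, negative = 2.
Step 3: Under H0: P(positive) = 0.5, so the number of positives S ~ Bin(10, 0.5).
Step 4: Two-sided exact p-value = sum of Bin(10,0.5) probabilities at or below the observed probability = 0.109375.
Step 5: alpha = 0.1. fail to reject H0.

n_eff = 10, pos = 8, neg = 2, p = 0.109375, fail to reject H0.


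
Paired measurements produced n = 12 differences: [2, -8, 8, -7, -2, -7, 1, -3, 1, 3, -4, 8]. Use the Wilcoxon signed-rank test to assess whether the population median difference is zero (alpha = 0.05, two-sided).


Step 1: Drop any zero differences (none here) and take |d_i|.
|d| = [2, 8, 8, 7, 2, 7, 1, 3, 1, 3, 4, 8]
Step 2: Midrank |d_i| (ties get averaged ranks).
ranks: |2|->3.5, |8|->11, |8|->11, |7|->8.5, |2|->3.5, |7|->8.5, |1|->1.5, |3|->5.5, |1|->1.5, |3|->5.5, |4|->7, |8|->11
Step 3: Attach original signs; sum ranks with positive sign and with negative sign.
W+ = 3.5 + 11 + 1.5 + 1.5 + 5.5 + 11 = 34
W- = 11 + 8.5 + 3.5 + 8.5 + 5.5 + 7 = 44
(Check: W+ + W- = 78 should equal n(n+1)/2 = 78.)
Step 4: Test statistic W = min(W+, W-) = 34.
Step 5: Ties in |d|, so use the tie-corrected normal approximation.
        E[W] = n(n+1)/4 = 12*13/4 = 39.
        Tie groups: |d|=1 (t=2), |d|=2 (t=2), |d|=3 (t=2), |d|=7 (t=2), |d|=8 (t=3); sum(t^3 - t) = 48.
        Var[W] = n(n+1)(2n+1)/24 - sum(t^3-t)/48 = 3900/24 - 48/48 = 161.5.
        z = (W - E[W]) / sqrt(Var[W]) = (34 - 39) / 12.7083 = -0.3934.
        Two-sided p = 2*Phi(z) = 0.693991.
Step 6: alpha = 0.05. fail to reject H0.

W+ = 34, W- = 44, W = min = 34, p = 0.693991, fail to reject H0.


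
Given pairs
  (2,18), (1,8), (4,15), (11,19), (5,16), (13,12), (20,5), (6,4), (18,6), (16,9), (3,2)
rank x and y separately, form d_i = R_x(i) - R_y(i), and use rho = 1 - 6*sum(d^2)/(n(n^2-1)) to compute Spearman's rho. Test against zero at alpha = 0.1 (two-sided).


Step 1: Rank x and y separately (midranks; no ties here).
rank(x): 2->2, 1->1, 4->4, 11->7, 5->5, 13->8, 20->11, 6->6, 18->10, 16->9, 3->3
rank(y): 18->10, 8->5, 15->8, 19->11, 16->9, 12->7, 5->3, 4->2, 6->4, 9->6, 2->1
Step 2: d_i = R_x(i) - R_y(i); compute d_i^2.
  (2-10)^2=64, (1-5)^2=16, (4-8)^2=16, (7-11)^2=16, (5-9)^2=16, (8-7)^2=1, (11-3)^2=64, (6-2)^2=16, (10-4)^2=36, (9-6)^2=9, (3-1)^2=4
sum(d^2) = 258.
Step 3: rho = 1 - 6*258 / (11*(11^2 - 1)) = 1 - 1548/1320 = -0.172727.
Step 4: Under H0, t = rho * sqrt((n-2)/(1-rho^2)) = -0.5261 ~ t(9).
Step 5: Two-sided p-value from the t-distribution with 9 df = 0.611542.
Step 6: alpha = 0.1. fail to reject H0.

rho = -0.1727, p = 0.611542, fail to reject H0 at alpha = 0.1.


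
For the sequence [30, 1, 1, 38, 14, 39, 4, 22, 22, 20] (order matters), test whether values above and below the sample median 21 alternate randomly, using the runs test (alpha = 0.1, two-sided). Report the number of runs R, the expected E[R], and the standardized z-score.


Step 1: Compute median = 21; label A = above, B = below.
Labels in order: ABBABABAAB  (n_A = 5, n_B = 5)
Step 2: Count runs R = 8.
Step 3: Under H0 (random ordering), E[R] = 2*n_A*n_B/(n_A+n_B) + 1 = 2*5*5/10 + 1 = 6.0000.
        Var[R] = 2*n_A*n_B*(2*n_A*n_B - n_A - n_B) / ((n_A+n_B)^2 * (n_A+n_B-1)) = 2000/900 = 2.2222.
        SD[R] = 1.4907.
Step 4: Continuity-corrected z = (R - 0.5 - E[R]) / SD[R] = (8 - 0.5 - 6.0000) / 1.4907 = 1.0062.
Step 5: Two-sided p-value via normal approximation = 2*(1 - Phi(|z|)) = 0.314305.
Step 6: alpha = 0.1. fail to reject H0.

R = 8, z = 1.0062, p = 0.314305, fail to reject H0.


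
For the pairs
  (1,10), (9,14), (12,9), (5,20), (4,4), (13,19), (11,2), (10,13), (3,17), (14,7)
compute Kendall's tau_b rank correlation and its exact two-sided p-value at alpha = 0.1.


Step 1: Enumerate the 45 unordered pairs (i,j) with i<j and classify each by sign(x_j-x_i) * sign(y_j-y_i).
  (1,2):dx=+8,dy=+4->C; (1,3):dx=+11,dy=-1->D; (1,4):dx=+4,dy=+10->C; (1,5):dx=+3,dy=-6->D
  (1,6):dx=+12,dy=+9->C; (1,7):dx=+10,dy=-8->D; (1,8):dx=+9,dy=+3->C; (1,9):dx=+2,dy=+7->C
  (1,10):dx=+13,dy=-3->D; (2,3):dx=+3,dy=-5->D; (2,4):dx=-4,dy=+6->D; (2,5):dx=-5,dy=-10->C
  (2,6):dx=+4,dy=+5->C; (2,7):dx=+2,dy=-12->D; (2,8):dx=+1,dy=-1->D; (2,9):dx=-6,dy=+3->D
  (2,10):dx=+5,dy=-7->D; (3,4):dx=-7,dy=+11->D; (3,5):dx=-8,dy=-5->C; (3,6):dx=+1,dy=+10->C
  (3,7):dx=-1,dy=-7->C; (3,8):dx=-2,dy=+4->D; (3,9):dx=-9,dy=+8->D; (3,10):dx=+2,dy=-2->D
  (4,5):dx=-1,dy=-16->C; (4,6):dx=+8,dy=-1->D; (4,7):dx=+6,dy=-18->D; (4,8):dx=+5,dy=-7->D
  (4,9):dx=-2,dy=-3->C; (4,10):dx=+9,dy=-13->D; (5,6):dx=+9,dy=+15->C; (5,7):dx=+7,dy=-2->D
  (5,8):dx=+6,dy=+9->C; (5,9):dx=-1,dy=+13->D; (5,10):dx=+10,dy=+3->C; (6,7):dx=-2,dy=-17->C
  (6,8):dx=-3,dy=-6->C; (6,9):dx=-10,dy=-2->C; (6,10):dx=+1,dy=-12->D; (7,8):dx=-1,dy=+11->D
  (7,9):dx=-8,dy=+15->D; (7,10):dx=+3,dy=+5->C; (8,9):dx=-7,dy=+4->D; (8,10):dx=+4,dy=-6->D
  (9,10):dx=+11,dy=-10->D
Step 2: C = 19, D = 26, total pairs = 45.
Step 3: tau = (C - D)/(n(n-1)/2) = (19 - 26)/45 = -0.155556.
Step 4: Exact two-sided p-value (enumerate n! = 3628800 permutations of y under H0): p = 0.600654.
Step 5: alpha = 0.1. fail to reject H0.

tau_b = -0.1556 (C=19, D=26), p = 0.600654, fail to reject H0.


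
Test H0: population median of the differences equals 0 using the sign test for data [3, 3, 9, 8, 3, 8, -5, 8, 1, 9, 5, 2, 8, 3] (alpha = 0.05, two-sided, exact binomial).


Step 1: Discard zero differences. Original n = 14; n_eff = number of nonzero differences = 14.
Nonzero differences (with sign): +3, +3, +9, +8, +3, +8, -5, +8, +1, +9, +5, +2, +8, +3
Step 2: Count signs: positive = 13, negative = 1.
Step 3: Under H0: P(positive) = 0.5, so the number of positives S ~ Bin(14, 0.5).
Step 4: Two-sided exact p-value = sum of Bin(14,0.5) probabilities at or below the observed probability = 0.001831.
Step 5: alpha = 0.05. reject H0.

n_eff = 14, pos = 13, neg = 1, p = 0.001831, reject H0.


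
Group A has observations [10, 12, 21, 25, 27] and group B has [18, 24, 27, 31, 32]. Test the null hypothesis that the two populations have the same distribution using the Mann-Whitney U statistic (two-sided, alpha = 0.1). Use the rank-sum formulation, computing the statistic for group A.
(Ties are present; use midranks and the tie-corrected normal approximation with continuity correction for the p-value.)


Step 1: Combine and sort all 10 observations; assign midranks.
sorted (value, group): (10,X), (12,X), (18,Y), (21,X), (24,Y), (25,X), (27,X), (27,Y), (31,Y), (32,Y)
ranks: 10->1, 12->2, 18->3, 21->4, 24->5, 25->6, 27->7.5, 27->7.5, 31->9, 32->10
Step 2: Rank sum for X: R1 = 1 + 2 + 4 + 6 + 7.5 = 20.5.
Step 3: U_X = R1 - n1(n1+1)/2 = 20.5 - 5*6/2 = 20.5 - 15 = 5.5.
       U_Y = n1*n2 - U_X = 25 - 5.5 = 19.5.
Step 4: Ties are present, so use the tie-corrected normal approximation (with continuity correction) for the p-value.
Step 5: p-value = 0.173217; compare to alpha = 0.1. fail to reject H0.

U_X = 5.5, p = 0.173217, fail to reject H0 at alpha = 0.1.


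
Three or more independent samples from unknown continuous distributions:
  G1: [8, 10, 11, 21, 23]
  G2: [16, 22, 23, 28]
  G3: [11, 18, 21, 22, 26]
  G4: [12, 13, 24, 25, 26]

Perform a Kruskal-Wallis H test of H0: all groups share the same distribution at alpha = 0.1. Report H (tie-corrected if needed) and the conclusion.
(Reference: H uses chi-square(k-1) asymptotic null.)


Step 1: Combine all N = 19 observations and assign midranks.
sorted (value, group, rank): (8,G1,1), (10,G1,2), (11,G1,3.5), (11,G3,3.5), (12,G4,5), (13,G4,6), (16,G2,7), (18,G3,8), (21,G1,9.5), (21,G3,9.5), (22,G2,11.5), (22,G3,11.5), (23,G1,13.5), (23,G2,13.5), (24,G4,15), (25,G4,16), (26,G3,17.5), (26,G4,17.5), (28,G2,19)
Step 2: Sum ranks within each group.
R_1 = 29.5 (n_1 = 5)
R_2 = 51 (n_2 = 4)
R_3 = 50 (n_3 = 5)
R_4 = 59.5 (n_4 = 5)
Step 3: H = 12/(N(N+1)) * sum(R_i^2/n_i) - 3(N+1)
     = 12/(19*20) * (29.5^2/5 + 51^2/4 + 50^2/5 + 59.5^2/5) - 3*20
     = 0.031579 * 2032.35 - 60
     = 4.179474.
Step 4: Ties present; correction factor C = 1 - 30/(19^3 - 19) = 0.995614. Corrected H = 4.179474 / 0.995614 = 4.197885.
Step 5: Under H0, H ~ chi^2(3); p-value = 0.240874.
Step 6: alpha = 0.1. fail to reject H0.

H = 4.1979, df = 3, p = 0.240874, fail to reject H0.


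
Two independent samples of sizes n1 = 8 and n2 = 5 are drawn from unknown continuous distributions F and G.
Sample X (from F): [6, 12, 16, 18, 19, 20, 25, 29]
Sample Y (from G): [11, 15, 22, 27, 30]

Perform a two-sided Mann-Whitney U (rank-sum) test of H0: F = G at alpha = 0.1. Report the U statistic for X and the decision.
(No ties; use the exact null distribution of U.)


Step 1: Combine and sort all 13 observations; assign midranks.
sorted (value, group): (6,X), (11,Y), (12,X), (15,Y), (16,X), (18,X), (19,X), (20,X), (22,Y), (25,X), (27,Y), (29,X), (30,Y)
ranks: 6->1, 11->2, 12->3, 15->4, 16->5, 18->6, 19->7, 20->8, 22->9, 25->10, 27->11, 29->12, 30->13
Step 2: Rank sum for X: R1 = 1 + 3 + 5 + 6 + 7 + 8 + 10 + 12 = 52.
Step 3: U_X = R1 - n1(n1+1)/2 = 52 - 8*9/2 = 52 - 36 = 16.
       U_Y = n1*n2 - U_X = 40 - 16 = 24.
Step 4: No ties, so the exact null distribution of U (based on enumerating the C(13,8) = 1287 equally likely rank assignments) gives the two-sided p-value.
Step 5: p-value = 0.621601; compare to alpha = 0.1. fail to reject H0.

U_X = 16, p = 0.621601, fail to reject H0 at alpha = 0.1.


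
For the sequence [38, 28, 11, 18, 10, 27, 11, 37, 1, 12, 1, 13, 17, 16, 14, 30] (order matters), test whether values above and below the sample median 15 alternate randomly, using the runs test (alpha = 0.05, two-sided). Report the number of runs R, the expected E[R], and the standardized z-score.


Step 1: Compute median = 15; label A = above, B = below.
Labels in order: AABABABABBBBAABA  (n_A = 8, n_B = 8)
Step 2: Count runs R = 11.
Step 3: Under H0 (random ordering), E[R] = 2*n_A*n_B/(n_A+n_B) + 1 = 2*8*8/16 + 1 = 9.0000.
        Var[R] = 2*n_A*n_B*(2*n_A*n_B - n_A - n_B) / ((n_A+n_B)^2 * (n_A+n_B-1)) = 14336/3840 = 3.7333.
        SD[R] = 1.9322.
Step 4: Continuity-corrected z = (R - 0.5 - E[R]) / SD[R] = (11 - 0.5 - 9.0000) / 1.9322 = 0.7763.
Step 5: Two-sided p-value via normal approximation = 2*(1 - Phi(|z|)) = 0.437558.
Step 6: alpha = 0.05. fail to reject H0.

R = 11, z = 0.7763, p = 0.437558, fail to reject H0.


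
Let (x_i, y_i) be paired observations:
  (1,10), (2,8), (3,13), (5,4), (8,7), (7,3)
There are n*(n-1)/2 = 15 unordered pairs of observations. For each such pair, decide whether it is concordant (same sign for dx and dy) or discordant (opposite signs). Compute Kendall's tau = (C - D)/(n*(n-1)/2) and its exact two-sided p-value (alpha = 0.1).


Step 1: Enumerate the 15 unordered pairs (i,j) with i<j and classify each by sign(x_j-x_i) * sign(y_j-y_i).
  (1,2):dx=+1,dy=-2->D; (1,3):dx=+2,dy=+3->C; (1,4):dx=+4,dy=-6->D; (1,5):dx=+7,dy=-3->D
  (1,6):dx=+6,dy=-7->D; (2,3):dx=+1,dy=+5->C; (2,4):dx=+3,dy=-4->D; (2,5):dx=+6,dy=-1->D
  (2,6):dx=+5,dy=-5->D; (3,4):dx=+2,dy=-9->D; (3,5):dx=+5,dy=-6->D; (3,6):dx=+4,dy=-10->D
  (4,5):dx=+3,dy=+3->C; (4,6):dx=+2,dy=-1->D; (5,6):dx=-1,dy=-4->C
Step 2: C = 4, D = 11, total pairs = 15.
Step 3: tau = (C - D)/(n(n-1)/2) = (4 - 11)/15 = -0.466667.
Step 4: Exact two-sided p-value (enumerate n! = 720 permutations of y under H0): p = 0.272222.
Step 5: alpha = 0.1. fail to reject H0.

tau_b = -0.4667 (C=4, D=11), p = 0.272222, fail to reject H0.


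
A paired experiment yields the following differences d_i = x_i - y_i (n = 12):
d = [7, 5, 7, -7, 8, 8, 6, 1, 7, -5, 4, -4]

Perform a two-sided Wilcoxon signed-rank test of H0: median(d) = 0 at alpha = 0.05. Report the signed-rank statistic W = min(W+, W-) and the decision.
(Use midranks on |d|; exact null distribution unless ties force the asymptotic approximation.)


Step 1: Drop any zero differences (none here) and take |d_i|.
|d| = [7, 5, 7, 7, 8, 8, 6, 1, 7, 5, 4, 4]
Step 2: Midrank |d_i| (ties get averaged ranks).
ranks: |7|->8.5, |5|->4.5, |7|->8.5, |7|->8.5, |8|->11.5, |8|->11.5, |6|->6, |1|->1, |7|->8.5, |5|->4.5, |4|->2.5, |4|->2.5
Step 3: Attach original signs; sum ranks with positive sign and with negative sign.
W+ = 8.5 + 4.5 + 8.5 + 11.5 + 11.5 + 6 + 1 + 8.5 + 2.5 = 62.5
W- = 8.5 + 4.5 + 2.5 = 15.5
(Check: W+ + W- = 78 should equal n(n+1)/2 = 78.)
Step 4: Test statistic W = min(W+, W-) = 15.5.
Step 5: Ties in |d|, so use the tie-corrected normal approximation.
        E[W] = n(n+1)/4 = 12*13/4 = 39.
        Tie groups: |d|=4 (t=2), |d|=5 (t=2), |d|=7 (t=4), |d|=8 (t=2); sum(t^3 - t) = 78.
        Var[W] = n(n+1)(2n+1)/24 - sum(t^3-t)/48 = 3900/24 - 78/48 = 160.875.
        z = (W - E[W]) / sqrt(Var[W]) = (15.5 - 39) / 12.6837 = -1.8528.
        Two-sided p = 2*Phi(z) = 0.063914.
Step 6: alpha = 0.05. fail to reject H0.

W+ = 62.5, W- = 15.5, W = min = 15.5, p = 0.063914, fail to reject H0.


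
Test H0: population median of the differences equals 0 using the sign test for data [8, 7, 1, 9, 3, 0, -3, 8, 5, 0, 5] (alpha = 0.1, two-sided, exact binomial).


Step 1: Discard zero differences. Original n = 11; n_eff = number of nonzero differences = 9.
Nonzero differences (with sign): +8, +7, +1, +9, +3, -3, +8, +5, +5
Step 2: Count signs: positive = 8, negative = 1.
Step 3: Under H0: P(positive) = 0.5, so the number of positives S ~ Bin(9, 0.5).
Step 4: Two-sided exact p-value = sum of Bin(9,0.5) probabilities at or below the observed probability = 0.039062.
Step 5: alpha = 0.1. reject H0.

n_eff = 9, pos = 8, neg = 1, p = 0.039062, reject H0.


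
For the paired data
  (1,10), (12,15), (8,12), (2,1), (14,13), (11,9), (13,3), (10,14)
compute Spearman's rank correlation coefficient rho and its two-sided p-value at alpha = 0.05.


Step 1: Rank x and y separately (midranks; no ties here).
rank(x): 1->1, 12->6, 8->3, 2->2, 14->8, 11->5, 13->7, 10->4
rank(y): 10->4, 15->8, 12->5, 1->1, 13->6, 9->3, 3->2, 14->7
Step 2: d_i = R_x(i) - R_y(i); compute d_i^2.
  (1-4)^2=9, (6-8)^2=4, (3-5)^2=4, (2-1)^2=1, (8-6)^2=4, (5-3)^2=4, (7-2)^2=25, (4-7)^2=9
sum(d^2) = 60.
Step 3: rho = 1 - 6*60 / (8*(8^2 - 1)) = 1 - 360/504 = 0.285714.
Step 4: Under H0, t = rho * sqrt((n-2)/(1-rho^2)) = 0.7303 ~ t(6).
Step 5: Two-sided p-value from the t-distribution with 6 df = 0.492726.
Step 6: alpha = 0.05. fail to reject H0.

rho = 0.2857, p = 0.492726, fail to reject H0 at alpha = 0.05.


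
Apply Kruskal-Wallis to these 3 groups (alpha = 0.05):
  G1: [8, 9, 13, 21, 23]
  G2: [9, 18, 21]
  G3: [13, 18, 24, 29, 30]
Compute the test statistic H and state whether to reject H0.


Step 1: Combine all N = 13 observations and assign midranks.
sorted (value, group, rank): (8,G1,1), (9,G1,2.5), (9,G2,2.5), (13,G1,4.5), (13,G3,4.5), (18,G2,6.5), (18,G3,6.5), (21,G1,8.5), (21,G2,8.5), (23,G1,10), (24,G3,11), (29,G3,12), (30,G3,13)
Step 2: Sum ranks within each group.
R_1 = 26.5 (n_1 = 5)
R_2 = 17.5 (n_2 = 3)
R_3 = 47 (n_3 = 5)
Step 3: H = 12/(N(N+1)) * sum(R_i^2/n_i) - 3(N+1)
     = 12/(13*14) * (26.5^2/5 + 17.5^2/3 + 47^2/5) - 3*14
     = 0.065934 * 684.333 - 42
     = 3.120879.
Step 4: Ties present; correction factor C = 1 - 24/(13^3 - 13) = 0.989011. Corrected H = 3.120879 / 0.989011 = 3.155556.
Step 5: Under H0, H ~ chi^2(2); p-value = 0.206433.
Step 6: alpha = 0.05. fail to reject H0.

H = 3.1556, df = 2, p = 0.206433, fail to reject H0.


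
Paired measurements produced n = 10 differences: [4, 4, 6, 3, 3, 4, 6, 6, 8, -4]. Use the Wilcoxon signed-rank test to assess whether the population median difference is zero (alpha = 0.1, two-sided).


Step 1: Drop any zero differences (none here) and take |d_i|.
|d| = [4, 4, 6, 3, 3, 4, 6, 6, 8, 4]
Step 2: Midrank |d_i| (ties get averaged ranks).
ranks: |4|->4.5, |4|->4.5, |6|->8, |3|->1.5, |3|->1.5, |4|->4.5, |6|->8, |6|->8, |8|->10, |4|->4.5
Step 3: Attach original signs; sum ranks with positive sign and with negative sign.
W+ = 4.5 + 4.5 + 8 + 1.5 + 1.5 + 4.5 + 8 + 8 + 10 = 50.5
W- = 4.5 = 4.5
(Check: W+ + W- = 55 should equal n(n+1)/2 = 55.)
Step 4: Test statistic W = min(W+, W-) = 4.5.
Step 5: Ties in |d|, so use the tie-corrected normal approximation.
        E[W] = n(n+1)/4 = 10*11/4 = 27.5.
        Tie groups: |d|=3 (t=2), |d|=4 (t=4), |d|=6 (t=3); sum(t^3 - t) = 90.
        Var[W] = n(n+1)(2n+1)/24 - sum(t^3-t)/48 = 2310/24 - 90/48 = 94.375.
        z = (W - E[W]) / sqrt(Var[W]) = (4.5 - 27.5) / 9.7147 = -2.3676.
        Two-sided p = 2*Phi(z) = 0.017906.
Step 6: alpha = 0.1. reject H0.

W+ = 50.5, W- = 4.5, W = min = 4.5, p = 0.017906, reject H0.


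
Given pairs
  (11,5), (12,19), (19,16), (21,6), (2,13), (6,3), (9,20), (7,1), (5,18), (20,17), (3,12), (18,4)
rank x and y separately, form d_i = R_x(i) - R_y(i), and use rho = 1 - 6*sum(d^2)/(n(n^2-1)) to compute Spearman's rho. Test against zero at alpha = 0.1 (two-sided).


Step 1: Rank x and y separately (midranks; no ties here).
rank(x): 11->7, 12->8, 19->10, 21->12, 2->1, 6->4, 9->6, 7->5, 5->3, 20->11, 3->2, 18->9
rank(y): 5->4, 19->11, 16->8, 6->5, 13->7, 3->2, 20->12, 1->1, 18->10, 17->9, 12->6, 4->3
Step 2: d_i = R_x(i) - R_y(i); compute d_i^2.
  (7-4)^2=9, (8-11)^2=9, (10-8)^2=4, (12-5)^2=49, (1-7)^2=36, (4-2)^2=4, (6-12)^2=36, (5-1)^2=16, (3-10)^2=49, (11-9)^2=4, (2-6)^2=16, (9-3)^2=36
sum(d^2) = 268.
Step 3: rho = 1 - 6*268 / (12*(12^2 - 1)) = 1 - 1608/1716 = 0.062937.
Step 4: Under H0, t = rho * sqrt((n-2)/(1-rho^2)) = 0.1994 ~ t(10).
Step 5: Two-sided p-value from the t-distribution with 10 df = 0.845931.
Step 6: alpha = 0.1. fail to reject H0.

rho = 0.0629, p = 0.845931, fail to reject H0 at alpha = 0.1.


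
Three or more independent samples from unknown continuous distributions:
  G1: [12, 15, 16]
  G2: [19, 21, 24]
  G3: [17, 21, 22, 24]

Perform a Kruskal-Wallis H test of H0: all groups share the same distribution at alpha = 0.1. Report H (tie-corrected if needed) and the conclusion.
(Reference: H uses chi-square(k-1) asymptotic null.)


Step 1: Combine all N = 10 observations and assign midranks.
sorted (value, group, rank): (12,G1,1), (15,G1,2), (16,G1,3), (17,G3,4), (19,G2,5), (21,G2,6.5), (21,G3,6.5), (22,G3,8), (24,G2,9.5), (24,G3,9.5)
Step 2: Sum ranks within each group.
R_1 = 6 (n_1 = 3)
R_2 = 21 (n_2 = 3)
R_3 = 28 (n_3 = 4)
Step 3: H = 12/(N(N+1)) * sum(R_i^2/n_i) - 3(N+1)
     = 12/(10*11) * (6^2/3 + 21^2/3 + 28^2/4) - 3*11
     = 0.109091 * 355 - 33
     = 5.727273.
Step 4: Ties present; correction factor C = 1 - 12/(10^3 - 10) = 0.987879. Corrected H = 5.727273 / 0.987879 = 5.797546.
Step 5: Under H0, H ~ chi^2(2); p-value = 0.055091.
Step 6: alpha = 0.1. reject H0.

H = 5.7975, df = 2, p = 0.055091, reject H0.


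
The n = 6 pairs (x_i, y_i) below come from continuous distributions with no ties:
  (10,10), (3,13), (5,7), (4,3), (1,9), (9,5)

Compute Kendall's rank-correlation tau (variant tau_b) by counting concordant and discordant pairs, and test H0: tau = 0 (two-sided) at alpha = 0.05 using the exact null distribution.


Step 1: Enumerate the 15 unordered pairs (i,j) with i<j and classify each by sign(x_j-x_i) * sign(y_j-y_i).
  (1,2):dx=-7,dy=+3->D; (1,3):dx=-5,dy=-3->C; (1,4):dx=-6,dy=-7->C; (1,5):dx=-9,dy=-1->C
  (1,6):dx=-1,dy=-5->C; (2,3):dx=+2,dy=-6->D; (2,4):dx=+1,dy=-10->D; (2,5):dx=-2,dy=-4->C
  (2,6):dx=+6,dy=-8->D; (3,4):dx=-1,dy=-4->C; (3,5):dx=-4,dy=+2->D; (3,6):dx=+4,dy=-2->D
  (4,5):dx=-3,dy=+6->D; (4,6):dx=+5,dy=+2->C; (5,6):dx=+8,dy=-4->D
Step 2: C = 7, D = 8, total pairs = 15.
Step 3: tau = (C - D)/(n(n-1)/2) = (7 - 8)/15 = -0.066667.
Step 4: Exact two-sided p-value (enumerate n! = 720 permutations of y under H0): p = 1.000000.
Step 5: alpha = 0.05. fail to reject H0.

tau_b = -0.0667 (C=7, D=8), p = 1.000000, fail to reject H0.


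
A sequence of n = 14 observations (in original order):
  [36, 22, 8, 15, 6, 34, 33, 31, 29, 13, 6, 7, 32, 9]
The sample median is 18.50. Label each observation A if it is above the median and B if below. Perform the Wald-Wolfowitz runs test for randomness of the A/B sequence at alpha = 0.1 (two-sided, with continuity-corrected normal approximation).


Step 1: Compute median = 18.50; label A = above, B = below.
Labels in order: AABBBAAAABBBAB  (n_A = 7, n_B = 7)
Step 2: Count runs R = 6.
Step 3: Under H0 (random ordering), E[R] = 2*n_A*n_B/(n_A+n_B) + 1 = 2*7*7/14 + 1 = 8.0000.
        Var[R] = 2*n_A*n_B*(2*n_A*n_B - n_A - n_B) / ((n_A+n_B)^2 * (n_A+n_B-1)) = 8232/2548 = 3.2308.
        SD[R] = 1.7974.
Step 4: Continuity-corrected z = (R + 0.5 - E[R]) / SD[R] = (6 + 0.5 - 8.0000) / 1.7974 = -0.8345.
Step 5: Two-sided p-value via normal approximation = 2*(1 - Phi(|z|)) = 0.403986.
Step 6: alpha = 0.1. fail to reject H0.

R = 6, z = -0.8345, p = 0.403986, fail to reject H0.


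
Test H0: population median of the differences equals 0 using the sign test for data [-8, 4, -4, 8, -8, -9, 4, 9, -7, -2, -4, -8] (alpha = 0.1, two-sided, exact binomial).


Step 1: Discard zero differences. Original n = 12; n_eff = number of nonzero differences = 12.
Nonzero differences (with sign): -8, +4, -4, +8, -8, -9, +4, +9, -7, -2, -4, -8
Step 2: Count signs: positive = 4, negative = 8.
Step 3: Under H0: P(positive) = 0.5, so the number of positives S ~ Bin(12, 0.5).
Step 4: Two-sided exact p-value = sum of Bin(12,0.5) probabilities at or below the observed probability = 0.387695.
Step 5: alpha = 0.1. fail to reject H0.

n_eff = 12, pos = 4, neg = 8, p = 0.387695, fail to reject H0.


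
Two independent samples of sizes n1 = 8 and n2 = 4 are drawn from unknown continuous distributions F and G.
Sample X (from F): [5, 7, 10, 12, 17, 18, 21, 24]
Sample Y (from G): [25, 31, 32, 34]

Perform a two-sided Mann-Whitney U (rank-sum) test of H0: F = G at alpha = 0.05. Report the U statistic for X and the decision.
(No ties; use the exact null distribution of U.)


Step 1: Combine and sort all 12 observations; assign midranks.
sorted (value, group): (5,X), (7,X), (10,X), (12,X), (17,X), (18,X), (21,X), (24,X), (25,Y), (31,Y), (32,Y), (34,Y)
ranks: 5->1, 7->2, 10->3, 12->4, 17->5, 18->6, 21->7, 24->8, 25->9, 31->10, 32->11, 34->12
Step 2: Rank sum for X: R1 = 1 + 2 + 3 + 4 + 5 + 6 + 7 + 8 = 36.
Step 3: U_X = R1 - n1(n1+1)/2 = 36 - 8*9/2 = 36 - 36 = 0.
       U_Y = n1*n2 - U_X = 32 - 0 = 32.
Step 4: No ties, so the exact null distribution of U (based on enumerating the C(12,8) = 495 equally likely rank assignments) gives the two-sided p-value.
Step 5: p-value = 0.004040; compare to alpha = 0.05. reject H0.

U_X = 0, p = 0.004040, reject H0 at alpha = 0.05.


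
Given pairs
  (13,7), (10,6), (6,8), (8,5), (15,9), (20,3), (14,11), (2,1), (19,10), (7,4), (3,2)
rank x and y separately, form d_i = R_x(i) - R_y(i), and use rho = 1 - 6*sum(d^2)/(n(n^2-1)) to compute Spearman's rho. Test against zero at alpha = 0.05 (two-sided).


Step 1: Rank x and y separately (midranks; no ties here).
rank(x): 13->7, 10->6, 6->3, 8->5, 15->9, 20->11, 14->8, 2->1, 19->10, 7->4, 3->2
rank(y): 7->7, 6->6, 8->8, 5->5, 9->9, 3->3, 11->11, 1->1, 10->10, 4->4, 2->2
Step 2: d_i = R_x(i) - R_y(i); compute d_i^2.
  (7-7)^2=0, (6-6)^2=0, (3-8)^2=25, (5-5)^2=0, (9-9)^2=0, (11-3)^2=64, (8-11)^2=9, (1-1)^2=0, (10-10)^2=0, (4-4)^2=0, (2-2)^2=0
sum(d^2) = 98.
Step 3: rho = 1 - 6*98 / (11*(11^2 - 1)) = 1 - 588/1320 = 0.554545.
Step 4: Under H0, t = rho * sqrt((n-2)/(1-rho^2)) = 1.9992 ~ t(9).
Step 5: Two-sided p-value from the t-distribution with 9 df = 0.076652.
Step 6: alpha = 0.05. fail to reject H0.

rho = 0.5545, p = 0.076652, fail to reject H0 at alpha = 0.05.


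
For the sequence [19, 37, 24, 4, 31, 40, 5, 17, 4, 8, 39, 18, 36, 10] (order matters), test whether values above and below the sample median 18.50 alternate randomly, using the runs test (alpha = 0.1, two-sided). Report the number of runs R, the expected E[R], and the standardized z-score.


Step 1: Compute median = 18.50; label A = above, B = below.
Labels in order: AAABAABBBBABAB  (n_A = 7, n_B = 7)
Step 2: Count runs R = 8.
Step 3: Under H0 (random ordering), E[R] = 2*n_A*n_B/(n_A+n_B) + 1 = 2*7*7/14 + 1 = 8.0000.
        Var[R] = 2*n_A*n_B*(2*n_A*n_B - n_A - n_B) / ((n_A+n_B)^2 * (n_A+n_B-1)) = 8232/2548 = 3.2308.
        SD[R] = 1.7974.
Step 4: R = E[R], so z = 0 with no continuity correction.
Step 5: Two-sided p-value via normal approximation = 2*(1 - Phi(|z|)) = 1.000000.
Step 6: alpha = 0.1. fail to reject H0.

R = 8, z = 0.0000, p = 1.000000, fail to reject H0.


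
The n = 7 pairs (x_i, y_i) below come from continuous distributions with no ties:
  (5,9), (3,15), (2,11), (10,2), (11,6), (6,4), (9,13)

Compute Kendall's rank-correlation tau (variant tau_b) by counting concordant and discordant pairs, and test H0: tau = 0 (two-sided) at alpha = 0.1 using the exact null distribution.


Step 1: Enumerate the 21 unordered pairs (i,j) with i<j and classify each by sign(x_j-x_i) * sign(y_j-y_i).
  (1,2):dx=-2,dy=+6->D; (1,3):dx=-3,dy=+2->D; (1,4):dx=+5,dy=-7->D; (1,5):dx=+6,dy=-3->D
  (1,6):dx=+1,dy=-5->D; (1,7):dx=+4,dy=+4->C; (2,3):dx=-1,dy=-4->C; (2,4):dx=+7,dy=-13->D
  (2,5):dx=+8,dy=-9->D; (2,6):dx=+3,dy=-11->D; (2,7):dx=+6,dy=-2->D; (3,4):dx=+8,dy=-9->D
  (3,5):dx=+9,dy=-5->D; (3,6):dx=+4,dy=-7->D; (3,7):dx=+7,dy=+2->C; (4,5):dx=+1,dy=+4->C
  (4,6):dx=-4,dy=+2->D; (4,7):dx=-1,dy=+11->D; (5,6):dx=-5,dy=-2->C; (5,7):dx=-2,dy=+7->D
  (6,7):dx=+3,dy=+9->C
Step 2: C = 6, D = 15, total pairs = 21.
Step 3: tau = (C - D)/(n(n-1)/2) = (6 - 15)/21 = -0.428571.
Step 4: Exact two-sided p-value (enumerate n! = 5040 permutations of y under H0): p = 0.238889.
Step 5: alpha = 0.1. fail to reject H0.

tau_b = -0.4286 (C=6, D=15), p = 0.238889, fail to reject H0.


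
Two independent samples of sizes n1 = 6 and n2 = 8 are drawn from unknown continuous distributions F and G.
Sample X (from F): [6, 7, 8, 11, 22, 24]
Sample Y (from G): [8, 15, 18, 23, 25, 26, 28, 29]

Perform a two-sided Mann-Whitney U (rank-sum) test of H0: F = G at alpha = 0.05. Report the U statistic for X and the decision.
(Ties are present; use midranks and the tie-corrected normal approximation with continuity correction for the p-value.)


Step 1: Combine and sort all 14 observations; assign midranks.
sorted (value, group): (6,X), (7,X), (8,X), (8,Y), (11,X), (15,Y), (18,Y), (22,X), (23,Y), (24,X), (25,Y), (26,Y), (28,Y), (29,Y)
ranks: 6->1, 7->2, 8->3.5, 8->3.5, 11->5, 15->6, 18->7, 22->8, 23->9, 24->10, 25->11, 26->12, 28->13, 29->14
Step 2: Rank sum for X: R1 = 1 + 2 + 3.5 + 5 + 8 + 10 = 29.5.
Step 3: U_X = R1 - n1(n1+1)/2 = 29.5 - 6*7/2 = 29.5 - 21 = 8.5.
       U_Y = n1*n2 - U_X = 48 - 8.5 = 39.5.
Step 4: Ties are present, so use the tie-corrected normal approximation (with continuity correction) for the p-value.
Step 5: p-value = 0.052547; compare to alpha = 0.05. fail to reject H0.

U_X = 8.5, p = 0.052547, fail to reject H0 at alpha = 0.05.


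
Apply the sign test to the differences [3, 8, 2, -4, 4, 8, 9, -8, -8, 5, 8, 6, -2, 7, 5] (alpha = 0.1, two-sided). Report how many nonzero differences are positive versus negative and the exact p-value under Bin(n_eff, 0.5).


Step 1: Discard zero differences. Original n = 15; n_eff = number of nonzero differences = 15.
Nonzero differences (with sign): +3, +8, +2, -4, +4, +8, +9, -8, -8, +5, +8, +6, -2, +7, +5
Step 2: Count signs: positive = 11, negative = 4.
Step 3: Under H0: P(positive) = 0.5, so the number of positives S ~ Bin(15, 0.5).
Step 4: Two-sided exact p-value = sum of Bin(15,0.5) probabilities at or below the observed probability = 0.118469.
Step 5: alpha = 0.1. fail to reject H0.

n_eff = 15, pos = 11, neg = 4, p = 0.118469, fail to reject H0.


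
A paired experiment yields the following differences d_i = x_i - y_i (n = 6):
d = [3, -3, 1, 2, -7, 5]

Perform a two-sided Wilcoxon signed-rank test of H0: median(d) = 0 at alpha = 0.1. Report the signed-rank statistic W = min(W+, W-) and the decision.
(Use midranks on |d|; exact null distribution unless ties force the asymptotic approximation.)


Step 1: Drop any zero differences (none here) and take |d_i|.
|d| = [3, 3, 1, 2, 7, 5]
Step 2: Midrank |d_i| (ties get averaged ranks).
ranks: |3|->3.5, |3|->3.5, |1|->1, |2|->2, |7|->6, |5|->5
Step 3: Attach original signs; sum ranks with positive sign and with negative sign.
W+ = 3.5 + 1 + 2 + 5 = 11.5
W- = 3.5 + 6 = 9.5
(Check: W+ + W- = 21 should equal n(n+1)/2 = 21.)
Step 4: Test statistic W = min(W+, W-) = 9.5.
Step 5: Ties in |d|, so use the tie-corrected normal approximation.
        E[W] = n(n+1)/4 = 6*7/4 = 10.5.
        Tie groups: |d|=3 (t=2); sum(t^3 - t) = 6.
        Var[W] = n(n+1)(2n+1)/24 - sum(t^3-t)/48 = 546/24 - 6/48 = 22.625.
        z = (W - E[W]) / sqrt(Var[W]) = (9.5 - 10.5) / 4.7566 = -0.2102.
        Two-sided p = 2*Phi(z) = 0.833484.
Step 6: alpha = 0.1. fail to reject H0.

W+ = 11.5, W- = 9.5, W = min = 9.5, p = 0.833484, fail to reject H0.


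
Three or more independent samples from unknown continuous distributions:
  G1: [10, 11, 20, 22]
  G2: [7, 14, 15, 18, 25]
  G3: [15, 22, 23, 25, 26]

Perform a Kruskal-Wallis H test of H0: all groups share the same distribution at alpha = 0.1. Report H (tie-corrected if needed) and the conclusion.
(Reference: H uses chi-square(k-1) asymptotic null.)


Step 1: Combine all N = 14 observations and assign midranks.
sorted (value, group, rank): (7,G2,1), (10,G1,2), (11,G1,3), (14,G2,4), (15,G2,5.5), (15,G3,5.5), (18,G2,7), (20,G1,8), (22,G1,9.5), (22,G3,9.5), (23,G3,11), (25,G2,12.5), (25,G3,12.5), (26,G3,14)
Step 2: Sum ranks within each group.
R_1 = 22.5 (n_1 = 4)
R_2 = 30 (n_2 = 5)
R_3 = 52.5 (n_3 = 5)
Step 3: H = 12/(N(N+1)) * sum(R_i^2/n_i) - 3(N+1)
     = 12/(14*15) * (22.5^2/4 + 30^2/5 + 52.5^2/5) - 3*15
     = 0.057143 * 857.812 - 45
     = 4.017857.
Step 4: Ties present; correction factor C = 1 - 18/(14^3 - 14) = 0.993407. Corrected H = 4.017857 / 0.993407 = 4.044524.
Step 5: Under H0, H ~ chi^2(2); p-value = 0.132356.
Step 6: alpha = 0.1. fail to reject H0.

H = 4.0445, df = 2, p = 0.132356, fail to reject H0.


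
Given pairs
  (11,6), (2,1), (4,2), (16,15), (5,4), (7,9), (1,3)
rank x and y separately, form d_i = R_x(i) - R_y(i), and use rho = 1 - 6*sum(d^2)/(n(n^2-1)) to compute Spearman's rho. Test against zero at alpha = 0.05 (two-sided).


Step 1: Rank x and y separately (midranks; no ties here).
rank(x): 11->6, 2->2, 4->3, 16->7, 5->4, 7->5, 1->1
rank(y): 6->5, 1->1, 2->2, 15->7, 4->4, 9->6, 3->3
Step 2: d_i = R_x(i) - R_y(i); compute d_i^2.
  (6-5)^2=1, (2-1)^2=1, (3-2)^2=1, (7-7)^2=0, (4-4)^2=0, (5-6)^2=1, (1-3)^2=4
sum(d^2) = 8.
Step 3: rho = 1 - 6*8 / (7*(7^2 - 1)) = 1 - 48/336 = 0.857143.
Step 4: Under H0, t = rho * sqrt((n-2)/(1-rho^2)) = 3.7210 ~ t(5).
Step 5: Two-sided p-value from the t-distribution with 5 df = 0.013697.
Step 6: alpha = 0.05. reject H0.

rho = 0.8571, p = 0.013697, reject H0 at alpha = 0.05.


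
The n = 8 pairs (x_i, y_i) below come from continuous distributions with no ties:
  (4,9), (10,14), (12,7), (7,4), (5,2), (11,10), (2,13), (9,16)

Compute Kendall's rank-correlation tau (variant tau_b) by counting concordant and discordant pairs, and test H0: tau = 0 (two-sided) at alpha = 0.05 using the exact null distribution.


Step 1: Enumerate the 28 unordered pairs (i,j) with i<j and classify each by sign(x_j-x_i) * sign(y_j-y_i).
  (1,2):dx=+6,dy=+5->C; (1,3):dx=+8,dy=-2->D; (1,4):dx=+3,dy=-5->D; (1,5):dx=+1,dy=-7->D
  (1,6):dx=+7,dy=+1->C; (1,7):dx=-2,dy=+4->D; (1,8):dx=+5,dy=+7->C; (2,3):dx=+2,dy=-7->D
  (2,4):dx=-3,dy=-10->C; (2,5):dx=-5,dy=-12->C; (2,6):dx=+1,dy=-4->D; (2,7):dx=-8,dy=-1->C
  (2,8):dx=-1,dy=+2->D; (3,4):dx=-5,dy=-3->C; (3,5):dx=-7,dy=-5->C; (3,6):dx=-1,dy=+3->D
  (3,7):dx=-10,dy=+6->D; (3,8):dx=-3,dy=+9->D; (4,5):dx=-2,dy=-2->C; (4,6):dx=+4,dy=+6->C
  (4,7):dx=-5,dy=+9->D; (4,8):dx=+2,dy=+12->C; (5,6):dx=+6,dy=+8->C; (5,7):dx=-3,dy=+11->D
  (5,8):dx=+4,dy=+14->C; (6,7):dx=-9,dy=+3->D; (6,8):dx=-2,dy=+6->D; (7,8):dx=+7,dy=+3->C
Step 2: C = 14, D = 14, total pairs = 28.
Step 3: tau = (C - D)/(n(n-1)/2) = (14 - 14)/28 = 0.000000.
Step 4: Exact two-sided p-value (enumerate n! = 40320 permutations of y under H0): p = 1.000000.
Step 5: alpha = 0.05. fail to reject H0.

tau_b = 0.0000 (C=14, D=14), p = 1.000000, fail to reject H0.


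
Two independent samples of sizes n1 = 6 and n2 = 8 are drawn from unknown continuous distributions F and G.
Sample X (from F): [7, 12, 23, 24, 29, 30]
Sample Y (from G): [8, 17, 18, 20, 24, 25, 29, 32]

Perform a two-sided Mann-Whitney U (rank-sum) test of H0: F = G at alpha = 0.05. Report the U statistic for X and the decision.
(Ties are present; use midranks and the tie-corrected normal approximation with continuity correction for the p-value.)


Step 1: Combine and sort all 14 observations; assign midranks.
sorted (value, group): (7,X), (8,Y), (12,X), (17,Y), (18,Y), (20,Y), (23,X), (24,X), (24,Y), (25,Y), (29,X), (29,Y), (30,X), (32,Y)
ranks: 7->1, 8->2, 12->3, 17->4, 18->5, 20->6, 23->7, 24->8.5, 24->8.5, 25->10, 29->11.5, 29->11.5, 30->13, 32->14
Step 2: Rank sum for X: R1 = 1 + 3 + 7 + 8.5 + 11.5 + 13 = 44.
Step 3: U_X = R1 - n1(n1+1)/2 = 44 - 6*7/2 = 44 - 21 = 23.
       U_Y = n1*n2 - U_X = 48 - 23 = 25.
Step 4: Ties are present, so use the tie-corrected normal approximation (with continuity correction) for the p-value.
Step 5: p-value = 0.948419; compare to alpha = 0.05. fail to reject H0.

U_X = 23, p = 0.948419, fail to reject H0 at alpha = 0.05.


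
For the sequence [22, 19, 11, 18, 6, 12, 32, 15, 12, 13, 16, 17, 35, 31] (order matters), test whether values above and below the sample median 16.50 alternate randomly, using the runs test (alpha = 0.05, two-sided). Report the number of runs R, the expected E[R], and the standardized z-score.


Step 1: Compute median = 16.50; label A = above, B = below.
Labels in order: AABABBABBBBAAA  (n_A = 7, n_B = 7)
Step 2: Count runs R = 7.
Step 3: Under H0 (random ordering), E[R] = 2*n_A*n_B/(n_A+n_B) + 1 = 2*7*7/14 + 1 = 8.0000.
        Var[R] = 2*n_A*n_B*(2*n_A*n_B - n_A - n_B) / ((n_A+n_B)^2 * (n_A+n_B-1)) = 8232/2548 = 3.2308.
        SD[R] = 1.7974.
Step 4: Continuity-corrected z = (R + 0.5 - E[R]) / SD[R] = (7 + 0.5 - 8.0000) / 1.7974 = -0.2782.
Step 5: Two-sided p-value via normal approximation = 2*(1 - Phi(|z|)) = 0.780879.
Step 6: alpha = 0.05. fail to reject H0.

R = 7, z = -0.2782, p = 0.780879, fail to reject H0.


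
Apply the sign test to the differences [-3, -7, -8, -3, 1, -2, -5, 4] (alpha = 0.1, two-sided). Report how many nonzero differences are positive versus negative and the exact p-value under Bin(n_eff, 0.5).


Step 1: Discard zero differences. Original n = 8; n_eff = number of nonzero differences = 8.
Nonzero differences (with sign): -3, -7, -8, -3, +1, -2, -5, +4
Step 2: Count signs: positive = 2, negative = 6.
Step 3: Under H0: P(positive) = 0.5, so the number of positives S ~ Bin(8, 0.5).
Step 4: Two-sided exact p-value = sum of Bin(8,0.5) probabilities at or below the observed probability = 0.289062.
Step 5: alpha = 0.1. fail to reject H0.

n_eff = 8, pos = 2, neg = 6, p = 0.289062, fail to reject H0.


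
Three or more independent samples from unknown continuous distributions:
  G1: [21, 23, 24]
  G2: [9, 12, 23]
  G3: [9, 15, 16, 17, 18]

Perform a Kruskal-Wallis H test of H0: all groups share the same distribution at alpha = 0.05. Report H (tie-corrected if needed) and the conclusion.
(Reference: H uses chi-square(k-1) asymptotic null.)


Step 1: Combine all N = 11 observations and assign midranks.
sorted (value, group, rank): (9,G2,1.5), (9,G3,1.5), (12,G2,3), (15,G3,4), (16,G3,5), (17,G3,6), (18,G3,7), (21,G1,8), (23,G1,9.5), (23,G2,9.5), (24,G1,11)
Step 2: Sum ranks within each group.
R_1 = 28.5 (n_1 = 3)
R_2 = 14 (n_2 = 3)
R_3 = 23.5 (n_3 = 5)
Step 3: H = 12/(N(N+1)) * sum(R_i^2/n_i) - 3(N+1)
     = 12/(11*12) * (28.5^2/3 + 14^2/3 + 23.5^2/5) - 3*12
     = 0.090909 * 446.533 - 36
     = 4.593939.
Step 4: Ties present; correction factor C = 1 - 12/(11^3 - 11) = 0.990909. Corrected H = 4.593939 / 0.990909 = 4.636086.
Step 5: Under H0, H ~ chi^2(2); p-value = 0.098466.
Step 6: alpha = 0.05. fail to reject H0.

H = 4.6361, df = 2, p = 0.098466, fail to reject H0.


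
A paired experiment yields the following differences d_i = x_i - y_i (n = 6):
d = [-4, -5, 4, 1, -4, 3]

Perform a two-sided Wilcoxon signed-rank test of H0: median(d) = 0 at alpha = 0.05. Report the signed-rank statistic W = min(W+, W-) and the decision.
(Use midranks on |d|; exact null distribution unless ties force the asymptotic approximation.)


Step 1: Drop any zero differences (none here) and take |d_i|.
|d| = [4, 5, 4, 1, 4, 3]
Step 2: Midrank |d_i| (ties get averaged ranks).
ranks: |4|->4, |5|->6, |4|->4, |1|->1, |4|->4, |3|->2
Step 3: Attach original signs; sum ranks with positive sign and with negative sign.
W+ = 4 + 1 + 2 = 7
W- = 4 + 6 + 4 = 14
(Check: W+ + W- = 21 should equal n(n+1)/2 = 21.)
Step 4: Test statistic W = min(W+, W-) = 7.
Step 5: Ties in |d|, so use the tie-corrected normal approximation.
        E[W] = n(n+1)/4 = 6*7/4 = 10.5.
        Tie groups: |d|=4 (t=3); sum(t^3 - t) = 24.
        Var[W] = n(n+1)(2n+1)/24 - sum(t^3-t)/48 = 546/24 - 24/48 = 22.25.
        z = (W - E[W]) / sqrt(Var[W]) = (7 - 10.5) / 4.7170 = -0.7420.
        Two-sided p = 2*Phi(z) = 0.458088.
Step 6: alpha = 0.05. fail to reject H0.

W+ = 7, W- = 14, W = min = 7, p = 0.458088, fail to reject H0.
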